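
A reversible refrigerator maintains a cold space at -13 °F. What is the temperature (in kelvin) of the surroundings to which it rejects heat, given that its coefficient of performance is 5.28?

T_C = -13 °F → (-13 − 32) × 5/9 = -25.00 °C = 248.15 K.
COP_R = T_C/(T_H − T_C) ⇒ T_H = T_C·(1 + 1/COP_R) = 248.15 × (1 + 1/5.28) = 295 K.

T_H ≈ 295 K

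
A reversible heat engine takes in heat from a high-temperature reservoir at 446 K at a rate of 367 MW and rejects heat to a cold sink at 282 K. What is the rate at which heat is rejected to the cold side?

For a reversible engine, η = 1 − T_C/T_H = 1 − 282.00/446.00 = 0.3677.
For a reversible cycle Q_C/Q_H = T_C/T_H, so Q_C = 367 × 282.00/446.00 = 232 MW.

Q̇_C ≈ 232 MW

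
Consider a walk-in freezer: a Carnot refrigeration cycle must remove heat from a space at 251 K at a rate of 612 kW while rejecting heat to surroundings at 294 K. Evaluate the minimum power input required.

Ẇ_in ≈ 104.8 kW

COP_R = T_C/(T_H − T_C) = 251.00/43.00 = 5.8372.
W = Q_C/COP_R = 612/5.8372 = 104.8 kW.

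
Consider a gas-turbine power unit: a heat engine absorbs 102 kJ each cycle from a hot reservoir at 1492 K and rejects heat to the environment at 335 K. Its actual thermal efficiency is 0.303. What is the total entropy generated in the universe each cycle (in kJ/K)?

ΔS_univ ≈ 0.144 kJ/K

W = η·Q_H = 0.303 × 102 = 30.91 kJ, so Q_C = Q_H − W = 71.09 kJ.
The hot reservoir loses entropy Q_H/T_H = 102/1492.00 = 0.06836 kJ/K; the cold reservoir gains Q_C/T_C = 71.09/335.00 = 0.2122 kJ/K.
ΔS_univ = −Q_H/T_H + Q_C/T_C = 0.144 kJ/K (> 0, since η = 0.303 < η_Carnot = 0.775).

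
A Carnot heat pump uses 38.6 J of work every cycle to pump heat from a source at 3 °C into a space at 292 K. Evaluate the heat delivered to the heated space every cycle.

Q_H ≈ 711.1 J

T_C = 3 °C → 3 + 273.15 = 276.15 K.
The Carnot heat-pump COP is COP_HP = T_H/(T_H − T_C) = 292.00/15.85 = 18.4227.
Q_H = COP_HP · W = 18.4227 × 38.6 = 711.1 J.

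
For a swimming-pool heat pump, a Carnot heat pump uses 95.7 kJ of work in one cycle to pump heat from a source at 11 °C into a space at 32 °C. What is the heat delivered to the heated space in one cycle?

T_H = 32 °C → 32 + 273.15 = 305.15 K.
T_C = 11 °C → 11 + 273.15 = 284.15 K.
COP_HP = T_H/(T_H − T_C) = 305.15/21.00 = 14.5310.
Q_H = COP_HP · W = 14.5310 × 95.7 = 1390 kJ.

Q_H ≈ 1390 kJ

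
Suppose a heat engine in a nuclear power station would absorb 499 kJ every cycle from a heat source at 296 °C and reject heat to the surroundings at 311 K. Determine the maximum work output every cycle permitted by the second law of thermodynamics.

W_max ≈ 226 kJ

T_H = 296 °C → 296 + 273.15 = 569.15 K.
The second-law ceiling is the Carnot efficiency, η_max = 1 − T_C/T_H = 1 − 311.00/569.15 = 0.4536.
W_max = η_max · Q_H = 0.4536 × 499 = 226 kJ.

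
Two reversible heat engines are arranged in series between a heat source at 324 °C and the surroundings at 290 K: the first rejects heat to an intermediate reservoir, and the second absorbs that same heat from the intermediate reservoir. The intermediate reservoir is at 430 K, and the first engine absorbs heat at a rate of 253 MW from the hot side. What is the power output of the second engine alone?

T_H = 324 °C → 324 + 273.15 = 597.15 K.
Heat entering the second stage: Q_m = Q_H·(T_m/T_H) = 253 × 430.00/597.15 = 182 MW.
Second-stage efficiency η₂ = 1 − T_C/T_m = 1 − 290.00/430.00 = 0.3256, so W₂ = η₂·Q_m = 59.3 MW.

Ẇ₂ ≈ 59.3 MW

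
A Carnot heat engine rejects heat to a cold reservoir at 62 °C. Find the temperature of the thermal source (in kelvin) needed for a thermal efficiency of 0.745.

T_H ≈ 1310 K

T_C = 62 °C → 62 + 273.15 = 335.15 K.
From η = 1 − T_C/T_H, solving for T_H gives T_H = T_C/(1 − η) = 335.15/(1 − 0.745) = 1310 K.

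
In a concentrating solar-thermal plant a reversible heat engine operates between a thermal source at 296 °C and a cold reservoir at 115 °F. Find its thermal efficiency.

η ≈ 0.439

T_H = 296 °C → 296 + 273.15 = 569.15 K.
T_C = 115 °F → (115 − 32) × 5/9 = 46.11 °C = 319.26 K.
For a reversible engine, η = 1 − T_C/T_H = 1 − 319.26/569.15 = 0.439.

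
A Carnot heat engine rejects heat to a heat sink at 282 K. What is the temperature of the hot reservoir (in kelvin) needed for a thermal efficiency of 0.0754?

T_H ≈ 305.0 K

From η = 1 − T_C/T_H, solving for T_H gives T_H = T_C/(1 − η) = 282.00/(1 − 0.0754) = 305.0 K.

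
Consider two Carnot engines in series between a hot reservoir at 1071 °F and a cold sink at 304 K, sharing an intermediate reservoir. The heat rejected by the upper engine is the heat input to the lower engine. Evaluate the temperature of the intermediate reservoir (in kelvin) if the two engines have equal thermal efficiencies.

T_m ≈ 508.4 K

T_H = 1071 °F → (1071 − 32) × 5/9 = 577.22 °C = 850.37 K.
Equal efficiencies require 1 − T_m/T_H = 1 − T_C/T_m, i.e. T_m/T_H = T_C/T_m, so T_m = √(T_H·T_C) = √(850.37 × 304.00) = 508.4 K.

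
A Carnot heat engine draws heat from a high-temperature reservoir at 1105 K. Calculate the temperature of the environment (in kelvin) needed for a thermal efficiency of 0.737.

From η = 1 − T_C/T_H, T_C = T_H·(1 − η) = 1105.00 × (1 − 0.737) = 291 K.

T_C ≈ 291 K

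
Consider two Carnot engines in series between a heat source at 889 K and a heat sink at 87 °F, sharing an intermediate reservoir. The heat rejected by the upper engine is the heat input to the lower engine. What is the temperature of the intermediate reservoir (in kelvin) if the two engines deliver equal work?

T_m ≈ 596.4 K

T_C = 87 °F → (87 − 32) × 5/9 = 30.56 °C = 303.71 K.
For reversible stages Q_m = Q_H·(T_m/T_H). Setting W₁ = Q_H(1 − T_m/T_H) equal to W₂ = Q_m(1 − T_C/T_m) = Q_H·(T_m − T_C)/T_H gives T_H − T_m = T_m − T_C, so T_m = (T_H + T_C)/2 = (889.00 + 303.71)/2 = 596.4 K.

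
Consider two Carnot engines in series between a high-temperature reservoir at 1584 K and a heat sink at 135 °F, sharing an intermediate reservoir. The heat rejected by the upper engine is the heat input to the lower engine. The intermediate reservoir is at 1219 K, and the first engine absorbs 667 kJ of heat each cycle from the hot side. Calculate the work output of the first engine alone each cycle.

W₁ ≈ 154 kJ

T_C = 135 °F → (135 − 32) × 5/9 = 57.22 °C = 330.37 K.
First-stage efficiency η₁ = 1 − T_m/T_H = 1 − 1219.00/1584.00 = 0.2304.
W₁ = η₁·Q_H = 0.2304 × 667 = 154 kJ.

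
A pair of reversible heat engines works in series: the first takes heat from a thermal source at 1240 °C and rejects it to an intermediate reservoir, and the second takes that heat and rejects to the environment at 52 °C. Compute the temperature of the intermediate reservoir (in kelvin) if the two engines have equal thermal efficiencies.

T_H = 1240 °C → 1240 + 273.15 = 1513.15 K.
T_C = 52 °C → 52 + 273.15 = 325.15 K.
Equal efficiencies require 1 − T_m/T_H = 1 − T_C/T_m, i.e. T_m/T_H = T_C/T_m, so T_m = √(T_H·T_C) = √(1513.15 × 325.15) = 701 K.

T_m ≈ 701 K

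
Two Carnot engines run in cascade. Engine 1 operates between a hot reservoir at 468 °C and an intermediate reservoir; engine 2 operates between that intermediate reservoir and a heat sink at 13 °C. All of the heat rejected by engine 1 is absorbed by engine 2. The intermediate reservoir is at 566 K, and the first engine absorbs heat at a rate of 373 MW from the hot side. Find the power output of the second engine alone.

Ẇ₂ ≈ 141 MW

T_H = 468 °C → 468 + 273.15 = 741.15 K.
T_C = 13 °C → 13 + 273.15 = 286.15 K.
Heat entering the second stage: Q_m = Q_H·(T_m/T_H) = 373 × 566.00/741.15 = 285 MW.
Second-stage efficiency η₂ = 1 − T_C/T_m = 1 − 286.15/566.00 = 0.4944, so W₂ = η₂·Q_m = 141 MW.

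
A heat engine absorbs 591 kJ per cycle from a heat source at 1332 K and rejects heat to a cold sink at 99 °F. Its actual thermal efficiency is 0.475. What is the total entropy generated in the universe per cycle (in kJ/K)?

T_C = 99 °F → (99 − 32) × 5/9 = 37.22 °C = 310.37 K.
W = η·Q_H = 0.475 × 591 = 280.7 kJ, so Q_C = Q_H − W = 310.3 kJ.
Reservoir entropy changes: ΔS_H = −Q_H/T_H = −591/1332.00 = -0.4437 kJ/K and ΔS_C = +Q_C/T_C = 310.3/310.37 = 0.9997 kJ/K.
ΔS_univ = −Q_H/T_H + Q_C/T_C = 0.5560 kJ/K (> 0, since η = 0.475 < η_Carnot = 0.767).

ΔS_univ ≈ 0.5560 kJ/K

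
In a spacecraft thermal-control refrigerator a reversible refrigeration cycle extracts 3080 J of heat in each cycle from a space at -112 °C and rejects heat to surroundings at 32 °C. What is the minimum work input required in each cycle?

T_H = 32 °C → 32 + 273.15 = 305.15 K.
T_C = -112 °C → -112 + 273.15 = 161.15 K.
For a reversible refrigerator, COP_R = T_C/(T_H − T_C) = 161.15/144.00 = 1.1191.
W = Q_C/COP_R = 3080/1.1191 = 2750 J.

W_in ≈ 2750 J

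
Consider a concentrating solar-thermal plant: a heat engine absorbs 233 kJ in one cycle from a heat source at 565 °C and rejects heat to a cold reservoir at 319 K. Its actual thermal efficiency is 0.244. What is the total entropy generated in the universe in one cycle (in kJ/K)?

ΔS_univ ≈ 0.2742 kJ/K

T_H = 565 °C → 565 + 273.15 = 838.15 K.
W = η·Q_H = 0.244 × 233 = 56.85 kJ, so Q_C = Q_H − W = 176.1 kJ.
The hot reservoir loses entropy Q_H/T_H = 233/838.15 = 0.2780 kJ/K; the cold reservoir gains Q_C/T_C = 176.1/319.00 = 0.5522 kJ/K.
ΔS_univ = −Q_H/T_H + Q_C/T_C = 0.2742 kJ/K (> 0, since η = 0.244 < η_Carnot = 0.619).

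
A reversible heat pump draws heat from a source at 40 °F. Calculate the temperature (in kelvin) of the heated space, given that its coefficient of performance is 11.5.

T_C = 40 °F → (40 − 32) × 5/9 = 4.44 °C = 277.59 K.
COP_HP = T_H/(T_H − T_C) ⇒ T_H = T_C·COP_HP/(COP_HP − 1) = 277.59 × 11.5/(11.5 − 1) = 304 K.

T_H ≈ 304 K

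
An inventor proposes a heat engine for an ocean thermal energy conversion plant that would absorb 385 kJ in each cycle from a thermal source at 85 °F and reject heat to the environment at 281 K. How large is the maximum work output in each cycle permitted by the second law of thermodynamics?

T_H = 85 °F → (85 − 32) × 5/9 = 29.44 °C = 302.59 K.
By the Carnot theorem, η_max = 1 − T_C/T_H = 1 − 281.00/302.59 = 0.0714.
W_max = η_max · Q_H = 0.0714 × 385 = 27.5 kJ.

W_max ≈ 27.5 kJ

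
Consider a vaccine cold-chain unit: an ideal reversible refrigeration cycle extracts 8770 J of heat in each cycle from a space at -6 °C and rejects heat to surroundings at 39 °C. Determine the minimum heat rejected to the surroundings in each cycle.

Q_H ≈ 10250 J

T_H = 39 °C → 39 + 273.15 = 312.15 K.
T_C = -6 °C → -6 + 273.15 = 267.15 K.
For a reversible cycle Q_H/Q_C = T_H/T_C, so Q_H = Q_C·T_H/T_C = 8770 × 312.15/267.15 = 10250 J.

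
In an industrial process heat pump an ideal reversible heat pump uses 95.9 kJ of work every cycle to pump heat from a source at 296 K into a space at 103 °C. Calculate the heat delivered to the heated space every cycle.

T_H = 103 °C → 103 + 273.15 = 376.15 K.
Reversible heating COP: COP_HP = T_H/(T_H − T_C) = 376.15/80.15 = 4.6931.
Q_H = COP_HP · W = 4.6931 × 95.9 = 450 kJ.

Q_H ≈ 450 kJ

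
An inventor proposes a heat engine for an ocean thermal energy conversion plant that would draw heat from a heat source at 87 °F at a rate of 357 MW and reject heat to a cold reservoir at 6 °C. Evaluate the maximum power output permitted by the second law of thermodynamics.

Ẇ_max ≈ 28.9 MW

T_H = 87 °F → (87 − 32) × 5/9 = 30.56 °C = 303.71 K.
T_C = 6 °C → 6 + 273.15 = 279.15 K.
By the Carnot theorem, η_max = 1 − T_C/T_H = 1 − 279.15/303.71 = 0.0809.
W_max = η_max · Q_H = 0.0809 × 357 = 28.9 MW.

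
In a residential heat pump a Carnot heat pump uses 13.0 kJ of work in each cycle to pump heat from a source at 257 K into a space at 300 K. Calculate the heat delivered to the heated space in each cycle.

For a reversible heat pump, COP_HP = T_H/(T_H − T_C) = 300.00/43.00 = 6.9767.
Q_H = COP_HP · W = 6.9767 × 13.0 = 90.7 kJ.

Q_H ≈ 90.7 kJ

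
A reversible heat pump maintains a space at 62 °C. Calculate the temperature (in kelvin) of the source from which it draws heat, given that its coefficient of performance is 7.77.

T_C ≈ 292.0 K

T_H = 62 °C → 62 + 273.15 = 335.15 K.
COP_HP = T_H/(T_H − T_C) ⇒ T_C = T_H·(COP_HP − 1)/COP_HP = 335.15 × (7.77 − 1)/7.77 = 292.0 K.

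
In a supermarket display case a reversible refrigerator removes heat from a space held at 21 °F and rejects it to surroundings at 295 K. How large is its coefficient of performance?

T_C = 21 °F → (21 − 32) × 5/9 = -6.11 °C = 267.04 K.
COP_R = T_C/(T_H − T_C) = 267.04/(295.00 − 267.04) = 9.550.

COP_R ≈ 9.550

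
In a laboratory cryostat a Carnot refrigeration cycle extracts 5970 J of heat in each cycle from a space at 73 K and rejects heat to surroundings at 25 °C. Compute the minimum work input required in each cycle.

T_H = 25 °C → 25 + 273.15 = 298.15 K.
For a reversible refrigerator, COP_R = T_C/(T_H − T_C) = 73.00/225.15 = 0.3242.
W = Q_C/COP_R = 5970/0.3242 = 18400 J.

W_in ≈ 18400 J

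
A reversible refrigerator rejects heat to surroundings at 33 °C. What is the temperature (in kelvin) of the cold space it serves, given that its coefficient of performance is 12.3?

T_C ≈ 283 K

T_H = 33 °C → 33 + 273.15 = 306.15 K.
COP_R = T_C/(T_H − T_C) ⇒ T_C = T_H·COP_R/(1 + COP_R) = 306.15 × 12.3/(1 + 12.3) = 283 K.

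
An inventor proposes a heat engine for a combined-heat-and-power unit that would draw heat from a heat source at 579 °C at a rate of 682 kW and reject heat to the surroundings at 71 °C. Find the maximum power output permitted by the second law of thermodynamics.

T_H = 579 °C → 579 + 273.15 = 852.15 K.
T_C = 71 °C → 71 + 273.15 = 344.15 K.
The upper bound on efficiency is η_max = 1 − T_C/T_H = 1 − 344.15/852.15 = 0.5961.
W_max = η_max · Q_H = 0.5961 × 682 = 407 kW.

Ẇ_max ≈ 407 kW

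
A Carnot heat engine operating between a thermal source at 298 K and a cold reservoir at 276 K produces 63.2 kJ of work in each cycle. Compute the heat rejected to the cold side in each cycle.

Q_C ≈ 793 kJ

The Carnot efficiency is η = 1 − T_C/T_H = 1 − 276.00/298.00 = 0.0738.
Since Q_C/Q_H = T_C/T_H and Q_H = W/η, Q_C = W·T_C/(T_H − T_C) = 63.2 × 276.00/22.00 = 793 kJ.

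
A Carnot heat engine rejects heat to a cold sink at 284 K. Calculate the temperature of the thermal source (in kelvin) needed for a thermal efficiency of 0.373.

From η = 1 − T_C/T_H, solving for T_H gives T_H = T_C/(1 − η) = 284.00/(1 − 0.373) = 453 K.

T_H ≈ 453 K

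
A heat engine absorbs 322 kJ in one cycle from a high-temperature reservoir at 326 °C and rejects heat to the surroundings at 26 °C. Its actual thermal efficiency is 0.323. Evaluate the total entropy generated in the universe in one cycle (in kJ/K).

T_H = 326 °C → 326 + 273.15 = 599.15 K.
T_C = 26 °C → 26 + 273.15 = 299.15 K.
W = η·Q_H = 0.323 × 322 = 104.0 kJ, so Q_C = Q_H − W = 218.0 kJ.
Reservoir entropy changes: ΔS_H = −Q_H/T_H = −322/599.15 = -0.5374 kJ/K and ΔS_C = +Q_C/T_C = 218.0/299.15 = 0.7287 kJ/K.
ΔS_univ = −Q_H/T_H + Q_C/T_C = 0.191 kJ/K (> 0, since η = 0.323 < η_Carnot = 0.501).

ΔS_univ ≈ 0.191 kJ/K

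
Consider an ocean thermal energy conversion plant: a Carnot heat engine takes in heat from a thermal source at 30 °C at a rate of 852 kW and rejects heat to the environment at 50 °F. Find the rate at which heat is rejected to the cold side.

T_H = 30 °C → 30 + 273.15 = 303.15 K.
T_C = 50 °F → (50 − 32) × 5/9 = 10.00 °C = 283.15 K.
Since the cycle is reversible, η = 1 − T_C/T_H = 1 − 283.15/303.15 = 0.0660.
For a reversible cycle Q_C/Q_H = T_C/T_H, so Q_C = 852 × 283.15/303.15 = 796 kW.

Q̇_C ≈ 796 kW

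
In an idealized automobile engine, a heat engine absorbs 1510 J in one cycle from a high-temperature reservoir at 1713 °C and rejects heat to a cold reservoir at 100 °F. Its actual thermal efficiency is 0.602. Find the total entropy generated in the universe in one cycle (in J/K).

ΔS_univ ≈ 1.17 J/K

T_H = 1713 °C → 1713 + 273.15 = 1986.15 K.
T_C = 100 °F → (100 − 32) × 5/9 = 37.78 °C = 310.93 K.
W = η·Q_H = 0.602 × 1510 = 909.0 J, so Q_C = Q_H − W = 601.0 J.
The hot reservoir loses entropy Q_H/T_H = 1510/1986.15 = 0.7603 J/K; the cold reservoir gains Q_C/T_C = 601.0/310.93 = 1.933 J/K.
ΔS_univ = −Q_H/T_H + Q_C/T_C = 1.17 J/K (> 0, since η = 0.602 < η_Carnot = 0.843).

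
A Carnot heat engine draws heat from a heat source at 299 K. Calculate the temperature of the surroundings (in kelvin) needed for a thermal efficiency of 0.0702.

T_C ≈ 278 K

From η = 1 − T_C/T_H, T_C = T_H·(1 − η) = 299.00 × (1 − 0.0702) = 278 K.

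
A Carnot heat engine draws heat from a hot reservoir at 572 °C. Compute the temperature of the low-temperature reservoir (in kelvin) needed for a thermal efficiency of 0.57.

T_C ≈ 363 K

T_H = 572 °C → 572 + 273.15 = 845.15 K.
From η = 1 − T_C/T_H, T_C = T_H·(1 − η) = 845.15 × (1 − 0.57) = 363 K.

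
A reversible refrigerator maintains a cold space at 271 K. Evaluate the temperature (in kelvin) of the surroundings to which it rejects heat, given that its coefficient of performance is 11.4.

COP_R = T_C/(T_H − T_C) ⇒ T_H = T_C·(1 + 1/COP_R) = 271.00 × (1 + 1/11.4) = 295 K.

T_H ≈ 295 K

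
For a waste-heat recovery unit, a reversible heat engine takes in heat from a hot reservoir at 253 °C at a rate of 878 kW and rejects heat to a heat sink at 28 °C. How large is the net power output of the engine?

Ẇ ≈ 375 kW

T_H = 253 °C → 253 + 273.15 = 526.15 K.
T_C = 28 °C → 28 + 273.15 = 301.15 K.
For a reversible engine, η = 1 − T_C/T_H = 1 − 301.15/526.15 = 0.4276.
W = η·Q_H = 0.4276 × 878 = 375 kW.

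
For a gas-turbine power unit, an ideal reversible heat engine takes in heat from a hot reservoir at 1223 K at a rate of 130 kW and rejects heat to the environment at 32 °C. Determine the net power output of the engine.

T_C = 32 °C → 32 + 273.15 = 305.15 K.
Carnot efficiency: η = 1 − T_C/T_H = 1 − 305.15/1223.00 = 0.7505.
W = η·Q_H = 0.7505 × 130 = 97.6 kW.

Ẇ ≈ 97.6 kW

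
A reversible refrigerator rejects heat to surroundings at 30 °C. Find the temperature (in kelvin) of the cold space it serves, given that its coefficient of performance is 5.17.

T_H = 30 °C → 30 + 273.15 = 303.15 K.
COP_R = T_C/(T_H − T_C) ⇒ T_C = T_H·COP_R/(1 + COP_R) = 303.15 × 5.17/(1 + 5.17) = 254.0 K.

T_C ≈ 254.0 K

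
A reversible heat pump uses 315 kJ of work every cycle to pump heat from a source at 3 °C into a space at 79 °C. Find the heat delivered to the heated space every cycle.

Q_H ≈ 1460 kJ

T_H = 79 °C → 79 + 273.15 = 352.15 K.
T_C = 3 °C → 3 + 273.15 = 276.15 K.
For a reversible heat pump, COP_HP = T_H/(T_H − T_C) = 352.15/76.00 = 4.6336.
Q_H = COP_HP · W = 4.6336 × 315 = 1460 kJ.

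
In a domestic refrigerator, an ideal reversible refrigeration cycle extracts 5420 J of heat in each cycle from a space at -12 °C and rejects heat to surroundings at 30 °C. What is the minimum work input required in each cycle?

W_in ≈ 871.7 J

T_H = 30 °C → 30 + 273.15 = 303.15 K.
T_C = -12 °C → -12 + 273.15 = 261.15 K.
For a reversible refrigerator, COP_R = T_C/(T_H − T_C) = 261.15/42.00 = 6.2179.
W = Q_C/COP_R = 5420/6.2179 = 871.7 J.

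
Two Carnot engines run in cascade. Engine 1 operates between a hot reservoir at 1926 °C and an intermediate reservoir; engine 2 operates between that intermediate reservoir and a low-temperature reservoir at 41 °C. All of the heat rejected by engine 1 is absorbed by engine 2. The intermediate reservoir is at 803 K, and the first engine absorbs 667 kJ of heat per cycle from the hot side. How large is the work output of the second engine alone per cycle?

T_H = 1926 °C → 1926 + 273.15 = 2199.15 K.
T_C = 41 °C → 41 + 273.15 = 314.15 K.
Heat entering the second stage: Q_m = Q_H·(T_m/T_H) = 667 × 803.00/2199.15 = 243.5 kJ.
Second-stage efficiency η₂ = 1 − T_C/T_m = 1 − 314.15/803.00 = 0.6088, so W₂ = η₂·Q_m = 148.3 kJ.

W₂ ≈ 148.3 kJ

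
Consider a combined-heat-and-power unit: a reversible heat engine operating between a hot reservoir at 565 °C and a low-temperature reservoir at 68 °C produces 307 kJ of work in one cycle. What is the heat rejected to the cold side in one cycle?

T_H = 565 °C → 565 + 273.15 = 838.15 K.
T_C = 68 °C → 68 + 273.15 = 341.15 K.
η_rev = 1 − T_C/T_H = 1 − 341.15/838.15 = 0.5930.
Since Q_C/Q_H = T_C/T_H and Q_H = W/η, Q_C = W·T_C/(T_H − T_C) = 307 × 341.15/497.00 = 211 kJ.

Q_C ≈ 211 kJ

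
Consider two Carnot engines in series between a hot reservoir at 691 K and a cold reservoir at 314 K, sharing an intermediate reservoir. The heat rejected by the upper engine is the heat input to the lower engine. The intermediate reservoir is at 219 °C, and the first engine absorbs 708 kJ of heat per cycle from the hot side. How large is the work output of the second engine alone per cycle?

W₂ ≈ 183 kJ

T_m = 219 °C → 219 + 273.15 = 492.15 K.
Heat entering the second stage: Q_m = Q_H·(T_m/T_H) = 708 × 492.15/691.00 = 504 kJ.
Second-stage efficiency η₂ = 1 − T_C/T_m = 1 − 314.00/492.15 = 0.3620, so W₂ = η₂·Q_m = 183 kJ.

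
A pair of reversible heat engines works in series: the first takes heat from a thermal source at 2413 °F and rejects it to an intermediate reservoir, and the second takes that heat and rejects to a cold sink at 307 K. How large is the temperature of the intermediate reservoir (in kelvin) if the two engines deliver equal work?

T_m ≈ 951 K

T_H = 2413 °F → (2413 − 32) × 5/9 = 1322.78 °C = 1595.93 K.
For reversible stages Q_m = Q_H·(T_m/T_H). Setting W₁ = Q_H(1 − T_m/T_H) equal to W₂ = Q_m(1 − T_C/T_m) = Q_H·(T_m − T_C)/T_H gives T_H − T_m = T_m − T_C, so T_m = (T_H + T_C)/2 = (1595.93 + 307.00)/2 = 951 K.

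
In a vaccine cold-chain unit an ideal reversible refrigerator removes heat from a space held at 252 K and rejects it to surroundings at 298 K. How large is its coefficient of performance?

For a reversible refrigerator, COP_R = T_C/(T_H − T_C) = 252.00/(298.00 − 252.00) = 5.48.

COP_R ≈ 5.48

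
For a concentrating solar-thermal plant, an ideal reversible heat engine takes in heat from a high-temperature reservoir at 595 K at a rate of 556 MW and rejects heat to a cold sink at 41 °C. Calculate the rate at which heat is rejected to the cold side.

Q̇_C ≈ 293.6 MW

T_C = 41 °C → 41 + 273.15 = 314.15 K.
η_rev = 1 − T_C/T_H = 1 − 314.15/595.00 = 0.4720.
For a reversible cycle Q_C/Q_H = T_C/T_H, so Q_C = 556 × 314.15/595.00 = 293.6 MW.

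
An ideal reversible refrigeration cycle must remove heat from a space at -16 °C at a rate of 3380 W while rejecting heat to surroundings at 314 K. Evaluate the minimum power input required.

T_C = -16 °C → -16 + 273.15 = 257.15 K.
Carnot COP: COP_R = T_C/(T_H − T_C) = 257.15/56.85 = 4.5233.
W = Q_C/COP_R = 3380/4.5233 = 747 W.

Ẇ_in ≈ 747 W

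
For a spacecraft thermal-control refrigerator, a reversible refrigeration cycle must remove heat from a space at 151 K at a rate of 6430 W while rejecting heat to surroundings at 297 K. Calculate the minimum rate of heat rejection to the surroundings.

For a reversible cycle Q_H/Q_C = T_H/T_C, so Q_H = Q_C·T_H/T_C = 6430 × 297.00/151.00 = 12600 W.

Q̇_H ≈ 12600 W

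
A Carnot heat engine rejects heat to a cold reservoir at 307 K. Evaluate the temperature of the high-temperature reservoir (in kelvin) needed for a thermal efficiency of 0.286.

T_H ≈ 430 K

From η = 1 − T_C/T_H, solving for T_H gives T_H = T_C/(1 − η) = 307.00/(1 − 0.286) = 430 K.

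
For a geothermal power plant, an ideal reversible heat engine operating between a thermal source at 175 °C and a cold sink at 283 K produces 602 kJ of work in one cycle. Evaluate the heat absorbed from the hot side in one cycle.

Q_H ≈ 1630 kJ

T_H = 175 °C → 175 + 273.15 = 448.15 K.
For a reversible engine, η = 1 − T_C/T_H = 1 − 283.00/448.15 = 0.3685.
Q_H = W/η = 602/0.3685 = 1630 kJ.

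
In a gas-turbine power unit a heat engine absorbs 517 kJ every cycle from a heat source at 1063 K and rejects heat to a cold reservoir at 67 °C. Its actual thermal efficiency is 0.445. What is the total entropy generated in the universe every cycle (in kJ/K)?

T_C = 67 °C → 67 + 273.15 = 340.15 K.
W = η·Q_H = 0.445 × 517 = 230.1 kJ, so Q_C = Q_H − W = 286.9 kJ.
Entropy balance on the reservoirs: −Q_H/T_H = -0.4864 kJ/K, +Q_C/T_C = 0.8436 kJ/K.
ΔS_univ = −Q_H/T_H + Q_C/T_C = 0.357 kJ/K (> 0, since η = 0.445 < η_Carnot = 0.680).

ΔS_univ ≈ 0.357 kJ/K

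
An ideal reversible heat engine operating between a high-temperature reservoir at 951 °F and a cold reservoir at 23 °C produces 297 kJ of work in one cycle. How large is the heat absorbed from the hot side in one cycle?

Q_H ≈ 477.4 kJ

T_H = 951 °F → (951 − 32) × 5/9 = 510.56 °C = 783.71 K.
T_C = 23 °C → 23 + 273.15 = 296.15 K.
The Carnot efficiency is η = 1 − T_C/T_H = 1 − 296.15/783.71 = 0.6221.
Q_H = W/η = 297/0.6221 = 477.4 kJ.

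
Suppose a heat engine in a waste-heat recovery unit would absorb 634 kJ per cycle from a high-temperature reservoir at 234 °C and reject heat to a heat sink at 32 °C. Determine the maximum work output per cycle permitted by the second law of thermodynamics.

T_H = 234 °C → 234 + 273.15 = 507.15 K.
T_C = 32 °C → 32 + 273.15 = 305.15 K.
No engine can exceed the Carnot limit: η_max = 1 − T_C/T_H = 1 − 305.15/507.15 = 0.3983.
W_max = η_max · Q_H = 0.3983 × 634 = 252.5 kJ.

W_max ≈ 252.5 kJ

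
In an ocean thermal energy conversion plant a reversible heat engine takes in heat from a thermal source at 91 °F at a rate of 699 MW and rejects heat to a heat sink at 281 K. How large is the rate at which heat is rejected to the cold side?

T_H = 91 °F → (91 − 32) × 5/9 = 32.78 °C = 305.93 K.
η_rev = 1 − T_C/T_H = 1 − 281.00/305.93 = 0.0815.
For a reversible cycle Q_C/Q_H = T_C/T_H, so Q_C = 699 × 281.00/305.93 = 642 MW.

Q̇_C ≈ 642 MW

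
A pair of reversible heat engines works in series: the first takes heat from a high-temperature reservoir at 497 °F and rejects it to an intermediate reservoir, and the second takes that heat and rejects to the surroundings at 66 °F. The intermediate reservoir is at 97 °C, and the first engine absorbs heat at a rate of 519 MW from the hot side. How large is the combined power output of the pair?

T_H = 497 °F → (497 − 32) × 5/9 = 258.33 °C = 531.48 K.
T_C = 66 °F → (66 − 32) × 5/9 = 18.89 °C = 292.04 K.
Two reversible stages in series are equivalent to a single Carnot engine between T_H and T_C, so η_total = 1 − T_C/T_H = 1 − 292.04/531.48 = 0.4505.
W_total = η_total · Q_H = 0.4505 × 519 = 234 MW.

Ẇ_total ≈ 234 MW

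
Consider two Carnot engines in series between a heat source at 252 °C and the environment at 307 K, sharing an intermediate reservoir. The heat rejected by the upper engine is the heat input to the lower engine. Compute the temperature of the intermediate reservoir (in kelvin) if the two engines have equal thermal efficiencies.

T_m ≈ 401.5 K

T_H = 252 °C → 252 + 273.15 = 525.15 K.
Equal efficiencies require 1 − T_m/T_H = 1 − T_C/T_m, i.e. T_m/T_H = T_C/T_m, so T_m = √(T_H·T_C) = √(525.15 × 307.00) = 401.5 K.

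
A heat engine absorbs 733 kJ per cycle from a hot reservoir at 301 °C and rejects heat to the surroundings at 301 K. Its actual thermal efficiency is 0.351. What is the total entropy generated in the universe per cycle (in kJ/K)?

ΔS_univ ≈ 0.3038 kJ/K

T_H = 301 °C → 301 + 273.15 = 574.15 K.
W = η·Q_H = 0.351 × 733 = 257.3 kJ, so Q_C = Q_H − W = 475.7 kJ.
Reservoir entropy changes: ΔS_H = −Q_H/T_H = −733/574.15 = -1.277 kJ/K and ΔS_C = +Q_C/T_C = 475.7/301.00 = 1.580 kJ/K.
ΔS_univ = −Q_H/T_H + Q_C/T_C = 0.3038 kJ/K (> 0, since η = 0.351 < η_Carnot = 0.476).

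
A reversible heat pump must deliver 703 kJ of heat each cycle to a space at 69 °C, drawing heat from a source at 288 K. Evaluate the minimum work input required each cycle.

T_H = 69 °C → 69 + 273.15 = 342.15 K.
COP_HP = T_H/(T_H − T_C) = 342.15/54.15 = 6.3186.
W = Q_H/COP_HP = 703/6.3186 = 111 kJ.

W_in ≈ 111 kJ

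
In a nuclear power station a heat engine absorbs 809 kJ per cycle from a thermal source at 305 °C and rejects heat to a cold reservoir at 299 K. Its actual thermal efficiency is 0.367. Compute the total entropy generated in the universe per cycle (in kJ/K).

ΔS_univ ≈ 0.3134 kJ/K

T_H = 305 °C → 305 + 273.15 = 578.15 K.
W = η·Q_H = 0.367 × 809 = 296.9 kJ, so Q_C = Q_H − W = 512.1 kJ.
The hot reservoir loses entropy Q_H/T_H = 809/578.15 = 1.399 kJ/K; the cold reservoir gains Q_C/T_C = 512.1/299.00 = 1.713 kJ/K.
ΔS_univ = −Q_H/T_H + Q_C/T_C = 0.3134 kJ/K (> 0, since η = 0.367 < η_Carnot = 0.483).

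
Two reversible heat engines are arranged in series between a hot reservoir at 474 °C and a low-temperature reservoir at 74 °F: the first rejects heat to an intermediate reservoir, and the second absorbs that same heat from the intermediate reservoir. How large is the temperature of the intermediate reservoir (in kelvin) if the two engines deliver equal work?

T_m ≈ 522 K

T_H = 474 °C → 474 + 273.15 = 747.15 K.
T_C = 74 °F → (74 − 32) × 5/9 = 23.33 °C = 296.48 K.
For reversible stages Q_m = Q_H·(T_m/T_H). Setting W₁ = Q_H(1 − T_m/T_H) equal to W₂ = Q_m(1 − T_C/T_m) = Q_H·(T_m − T_C)/T_H gives T_H − T_m = T_m − T_C, so T_m = (T_H + T_C)/2 = (747.15 + 296.48)/2 = 522 K.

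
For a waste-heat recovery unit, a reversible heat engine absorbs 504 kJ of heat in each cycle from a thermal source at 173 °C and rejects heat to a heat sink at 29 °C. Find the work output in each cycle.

T_H = 173 °C → 173 + 273.15 = 446.15 K.
T_C = 29 °C → 29 + 273.15 = 302.15 K.
Since the cycle is reversible, η = 1 − T_C/T_H = 1 − 302.15/446.15 = 0.3228.
W = η·Q_H = 0.3228 × 504 = 162.7 kJ.

W ≈ 162.7 kJ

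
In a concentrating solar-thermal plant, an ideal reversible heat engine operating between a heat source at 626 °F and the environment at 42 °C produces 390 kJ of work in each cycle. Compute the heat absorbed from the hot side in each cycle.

T_H = 626 °F → (626 − 32) × 5/9 = 330.00 °C = 603.15 K.
T_C = 42 °C → 42 + 273.15 = 315.15 K.
η_rev = 1 − T_C/T_H = 1 − 315.15/603.15 = 0.4775.
Q_H = W/η = 390/0.4775 = 816.8 kJ.

Q_H ≈ 816.8 kJ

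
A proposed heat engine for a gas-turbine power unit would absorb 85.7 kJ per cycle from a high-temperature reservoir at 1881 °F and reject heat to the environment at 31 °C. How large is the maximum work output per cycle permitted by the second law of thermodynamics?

T_H = 1881 °F → (1881 − 32) × 5/9 = 1027.22 °C = 1300.37 K.
T_C = 31 °C → 31 + 273.15 = 304.15 K.
The upper bound on efficiency is η_max = 1 − T_C/T_H = 1 − 304.15/1300.37 = 0.7661.
W_max = η_max · Q_H = 0.7661 × 85.7 = 65.7 kJ.

W_max ≈ 65.7 kJ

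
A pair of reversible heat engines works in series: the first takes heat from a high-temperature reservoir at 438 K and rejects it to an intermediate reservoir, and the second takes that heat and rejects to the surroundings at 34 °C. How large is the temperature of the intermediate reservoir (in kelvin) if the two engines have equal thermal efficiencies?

T_C = 34 °C → 34 + 273.15 = 307.15 K.
Equal efficiencies require 1 − T_m/T_H = 1 − T_C/T_m, i.e. T_m/T_H = T_C/T_m, so T_m = √(T_H·T_C) = √(438.00 × 307.15) = 366.8 K.

T_m ≈ 366.8 K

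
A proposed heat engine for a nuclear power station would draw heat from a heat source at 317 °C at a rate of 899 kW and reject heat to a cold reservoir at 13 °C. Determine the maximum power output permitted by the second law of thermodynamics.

Ẇ_max ≈ 463.1 kW

T_H = 317 °C → 317 + 273.15 = 590.15 K.
T_C = 13 °C → 13 + 273.15 = 286.15 K.
The upper bound on efficiency is η_max = 1 − T_C/T_H = 1 − 286.15/590.15 = 0.5151.
W_max = η_max · Q_H = 0.5151 × 899 = 463.1 kW.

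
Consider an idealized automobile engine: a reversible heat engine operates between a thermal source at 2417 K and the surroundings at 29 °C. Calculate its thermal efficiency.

T_C = 29 °C → 29 + 273.15 = 302.15 K.
For a reversible engine, η = 1 − T_C/T_H = 1 − 302.15/2417.00 = 0.875.

η ≈ 0.875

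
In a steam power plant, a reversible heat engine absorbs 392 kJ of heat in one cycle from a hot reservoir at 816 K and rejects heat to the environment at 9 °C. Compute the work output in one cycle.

W ≈ 256.5 kJ

T_C = 9 °C → 9 + 273.15 = 282.15 K.
η_rev = 1 − T_C/T_H = 1 − 282.15/816.00 = 0.6542.
W = η·Q_H = 0.6542 × 392 = 256.5 kJ.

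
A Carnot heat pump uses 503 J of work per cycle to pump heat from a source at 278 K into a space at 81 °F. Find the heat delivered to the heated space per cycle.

T_H = 81 °F → (81 − 32) × 5/9 = 27.22 °C = 300.37 K.
Reversible heating COP: COP_HP = T_H/(T_H − T_C) = 300.37/22.37 = 13.4261.
Q_H = COP_HP · W = 13.4261 × 503 = 6753 J.

Q_H ≈ 6753 J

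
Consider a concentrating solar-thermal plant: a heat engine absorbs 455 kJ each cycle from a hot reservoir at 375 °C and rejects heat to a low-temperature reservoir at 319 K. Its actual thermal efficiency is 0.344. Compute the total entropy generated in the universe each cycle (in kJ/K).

T_H = 375 °C → 375 + 273.15 = 648.15 K.
W = η·Q_H = 0.344 × 455 = 156.5 kJ, so Q_C = Q_H − W = 298.5 kJ.
The hot reservoir loses entropy Q_H/T_H = 455/648.15 = 0.7020 kJ/K; the cold reservoir gains Q_C/T_C = 298.5/319.00 = 0.9357 kJ/K.
ΔS_univ = −Q_H/T_H + Q_C/T_C = 0.2337 kJ/K (> 0, since η = 0.344 < η_Carnot = 0.508).

ΔS_univ ≈ 0.2337 kJ/K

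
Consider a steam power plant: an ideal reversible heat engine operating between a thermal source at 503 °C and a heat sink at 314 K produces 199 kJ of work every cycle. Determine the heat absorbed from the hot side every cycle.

T_H = 503 °C → 503 + 273.15 = 776.15 K.
Since the cycle is reversible, η = 1 − T_C/T_H = 1 − 314.00/776.15 = 0.5954.
Q_H = W/η = 199/0.5954 = 334 kJ.

Q_H ≈ 334 kJ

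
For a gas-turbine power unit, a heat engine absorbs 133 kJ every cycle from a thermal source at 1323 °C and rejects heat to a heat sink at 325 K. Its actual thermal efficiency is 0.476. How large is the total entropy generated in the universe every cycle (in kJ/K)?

T_H = 1323 °C → 1323 + 273.15 = 1596.15 K.
W = η·Q_H = 0.476 × 133 = 63.31 kJ, so Q_C = Q_H − W = 69.69 kJ.
Reservoir entropy changes: ΔS_H = −Q_H/T_H = −133/1596.15 = -0.08333 kJ/K and ΔS_C = +Q_C/T_C = 69.69/325.00 = 0.2144 kJ/K.
ΔS_univ = −Q_H/T_H + Q_C/T_C = 0.131 kJ/K (> 0, since η = 0.476 < η_Carnot = 0.796).

ΔS_univ ≈ 0.131 kJ/K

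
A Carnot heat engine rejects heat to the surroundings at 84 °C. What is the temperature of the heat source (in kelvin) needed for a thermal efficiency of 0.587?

T_C = 84 °C → 84 + 273.15 = 357.15 K.
From η = 1 − T_C/T_H, solving for T_H gives T_H = T_C/(1 − η) = 357.15/(1 − 0.587) = 865 K.

T_H ≈ 865 K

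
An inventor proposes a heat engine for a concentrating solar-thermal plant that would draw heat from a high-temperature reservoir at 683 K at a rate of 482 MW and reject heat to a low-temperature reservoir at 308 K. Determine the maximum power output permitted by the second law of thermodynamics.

Ẇ_max ≈ 265 MW

No engine can exceed the Carnot limit: η_max = 1 − T_C/T_H = 1 − 308.00/683.00 = 0.5490.
W_max = η_max · Q_H = 0.5490 × 482 = 265 MW.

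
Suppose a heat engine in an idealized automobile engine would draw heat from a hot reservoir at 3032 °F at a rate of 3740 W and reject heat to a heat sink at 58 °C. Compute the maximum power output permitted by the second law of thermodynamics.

Ẇ_max ≈ 3100 W

T_H = 3032 °F → (3032 − 32) × 5/9 = 1666.67 °C = 1939.82 K.
T_C = 58 °C → 58 + 273.15 = 331.15 K.
No engine can exceed the Carnot limit: η_max = 1 − T_C/T_H = 1 − 331.15/1939.82 = 0.8293.
W_max = η_max · Q_H = 0.8293 × 3740 = 3100 W.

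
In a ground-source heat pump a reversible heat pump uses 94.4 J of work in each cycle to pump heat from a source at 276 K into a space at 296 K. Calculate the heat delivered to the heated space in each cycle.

For a reversible heat pump, COP_HP = T_H/(T_H − T_C) = 296.00/20.00 = 14.8000.
Q_H = COP_HP · W = 14.8000 × 94.4 = 1397 J.

Q_H ≈ 1397 J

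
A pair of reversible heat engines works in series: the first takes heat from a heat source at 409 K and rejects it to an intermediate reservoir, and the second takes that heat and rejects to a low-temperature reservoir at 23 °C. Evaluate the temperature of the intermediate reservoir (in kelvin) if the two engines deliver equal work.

T_m ≈ 353 K

T_C = 23 °C → 23 + 273.15 = 296.15 K.
For reversible stages Q_m = Q_H·(T_m/T_H). Setting W₁ = Q_H(1 − T_m/T_H) equal to W₂ = Q_m(1 − T_C/T_m) = Q_H·(T_m − T_C)/T_H gives T_H − T_m = T_m − T_C, so T_m = (T_H + T_C)/2 = (409.00 + 296.15)/2 = 353 K.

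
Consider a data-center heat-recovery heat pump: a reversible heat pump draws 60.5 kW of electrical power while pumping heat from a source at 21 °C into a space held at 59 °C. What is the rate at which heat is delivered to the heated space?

Q̇_H ≈ 528.8 kW

T_H = 59 °C → 59 + 273.15 = 332.15 K.
T_C = 21 °C → 21 + 273.15 = 294.15 K.
Reversible heating COP: COP_HP = T_H/(T_H − T_C) = 332.15/38.00 = 8.7408.
Q_H = COP_HP · W = 8.7408 × 60.5 = 528.8 kW.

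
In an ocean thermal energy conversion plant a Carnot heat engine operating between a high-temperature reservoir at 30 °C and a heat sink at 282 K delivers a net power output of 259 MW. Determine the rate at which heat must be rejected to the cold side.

Q̇_C ≈ 3450 MW

T_H = 30 °C → 30 + 273.15 = 303.15 K.
For a reversible engine, η = 1 − T_C/T_H = 1 − 282.00/303.15 = 0.0698.
Since Q_C/Q_H = T_C/T_H and Q_H = W/η, Q_C = W·T_C/(T_H − T_C) = 259 × 282.00/21.15 = 3450 MW.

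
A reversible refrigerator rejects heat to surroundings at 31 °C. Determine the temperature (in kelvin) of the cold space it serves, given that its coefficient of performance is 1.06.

T_H = 31 °C → 31 + 273.15 = 304.15 K.
COP_R = T_C/(T_H − T_C) ⇒ T_C = T_H·COP_R/(1 + COP_R) = 304.15 × 1.06/(1 + 1.06) = 156.5 K.

T_C ≈ 156.5 K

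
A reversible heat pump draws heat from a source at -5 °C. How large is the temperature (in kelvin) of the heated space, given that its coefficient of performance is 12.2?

T_C = -5 °C → -5 + 273.15 = 268.15 K.
COP_HP = T_H/(T_H − T_C) ⇒ T_H = T_C·COP_HP/(COP_HP − 1) = 268.15 × 12.2/(12.2 − 1) = 292 K.

T_H ≈ 292 K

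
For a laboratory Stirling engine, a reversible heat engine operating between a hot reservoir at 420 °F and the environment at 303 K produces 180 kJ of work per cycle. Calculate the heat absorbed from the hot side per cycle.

T_H = 420 °F → (420 − 32) × 5/9 = 215.56 °C = 488.71 K.
η_rev = 1 − T_C/T_H = 1 − 303.00/488.71 = 0.3800.
Q_H = W/η = 180/0.3800 = 474 kJ.

Q_H ≈ 474 kJ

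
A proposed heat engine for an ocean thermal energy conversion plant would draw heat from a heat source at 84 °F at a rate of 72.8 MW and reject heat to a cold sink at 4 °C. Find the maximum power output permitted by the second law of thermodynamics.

T_H = 84 °F → (84 − 32) × 5/9 = 28.89 °C = 302.04 K.
T_C = 4 °C → 4 + 273.15 = 277.15 K.
The second-law ceiling is the Carnot efficiency, η_max = 1 − T_C/T_H = 1 − 277.15/302.04 = 0.0824.
W_max = η_max · Q_H = 0.0824 × 72.8 = 6.00 MW.

Ẇ_max ≈ 6.00 MW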